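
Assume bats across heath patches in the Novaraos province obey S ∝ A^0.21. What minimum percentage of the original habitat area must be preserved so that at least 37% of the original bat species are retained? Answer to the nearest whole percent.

1%

Need (A_new/A_old)^0.21 = 0.37, so A_new/A_old = 0.37^(1/0.21) = 0.37^4.762
ln(A_new/A_old) = ln 0.37 / 0.21 = -0.9943 / 0.21 = -4.7345
A_new/A_old = e^-4.7345 ≈ 0.008787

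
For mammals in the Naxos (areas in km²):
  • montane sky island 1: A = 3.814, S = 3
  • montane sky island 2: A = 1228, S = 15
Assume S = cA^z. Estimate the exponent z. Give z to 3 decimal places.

0.279

Taking logs: ln S = ln c + z ln A, so z = (ln S₂ − ln S₁)/(ln A₂ − ln A₁).
z = ln(15/3) / ln(1228/3.814) = ln(5) / ln(322) = 1.6094 / 5.7745 = 0.2787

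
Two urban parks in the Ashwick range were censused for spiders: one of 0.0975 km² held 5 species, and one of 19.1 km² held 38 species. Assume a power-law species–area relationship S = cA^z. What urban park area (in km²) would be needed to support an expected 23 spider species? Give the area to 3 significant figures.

5.17 km²

z = ln(38/5) / ln(19.1/0.0975) = 2.0281 / 5.2776 = 0.3843
c = 5 / 0.0975^0.3843 = 5 / 0.4088 = 12.23
A = (23/12.23)^(1/0.3843) ⇒ ln A = ln(1.88)/0.3843 = 1.6432
A = e^1.6432 ≈ 5.171 km²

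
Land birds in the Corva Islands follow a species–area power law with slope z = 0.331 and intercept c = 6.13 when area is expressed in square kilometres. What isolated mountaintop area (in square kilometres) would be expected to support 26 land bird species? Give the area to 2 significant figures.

79 square kilometres

26 = 6.13 × A^0.331  ⇒  A^0.331 = 26/6.13 = 4.241
ln A = ln(4.241) / 0.331 = 1.4449 / 0.331 = 4.3653
A = e^4.3653 ≈ 78.67 square kilometres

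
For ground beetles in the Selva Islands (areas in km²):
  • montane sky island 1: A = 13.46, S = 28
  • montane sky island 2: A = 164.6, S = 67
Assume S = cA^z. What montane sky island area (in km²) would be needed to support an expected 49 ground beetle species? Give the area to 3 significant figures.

67.1 km²

z = ln(67/28) / ln(164.6/13.46) = 0.8725 / 2.5038 = 0.3485
c = 28 / 13.46^0.3485 = 28 / 2.474 = 11.32
A = (49/11.32)^(1/0.3485) ⇒ ln A = ln(4.33)/0.3485 = 4.2057
A = e^4.2057 ≈ 67.07 km²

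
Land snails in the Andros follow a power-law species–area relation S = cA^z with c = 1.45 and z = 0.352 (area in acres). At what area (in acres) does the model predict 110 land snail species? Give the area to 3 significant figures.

219000 acres

110 = 1.45 × A^0.352  ⇒  A^0.352 = 110/1.45 = 75.86
ln A = ln(75.86) / 0.352 = 4.3289 / 0.352 = 12.2981
A = e^12.2981 ≈ 219270 acres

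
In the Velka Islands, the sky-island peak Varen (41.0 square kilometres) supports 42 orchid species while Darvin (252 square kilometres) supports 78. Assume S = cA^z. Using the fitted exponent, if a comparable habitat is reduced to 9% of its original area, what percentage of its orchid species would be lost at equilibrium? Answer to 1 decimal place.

z = ln(78/42) / ln(252/41) = 0.6190 / 1.8159 = 0.3409
S_new/S_old = (A_new/A_old)^z = 0.09^0.3409 = exp(0.3409 × -2.4079) = 0.44
Fraction lost = 1 − 0.44 = 0.56

56.0%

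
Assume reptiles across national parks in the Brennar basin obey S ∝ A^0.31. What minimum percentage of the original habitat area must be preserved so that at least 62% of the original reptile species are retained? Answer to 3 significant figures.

Need (A_new/A_old)^0.31 = 0.62, so A_new/A_old = 0.62^(1/0.31) = 0.62^3.226
ln(A_new/A_old) = ln 0.62 / 0.31 = -0.4780 / 0.31 = -1.5421
A_new/A_old = e^-1.5421 ≈ 0.2139

21.4%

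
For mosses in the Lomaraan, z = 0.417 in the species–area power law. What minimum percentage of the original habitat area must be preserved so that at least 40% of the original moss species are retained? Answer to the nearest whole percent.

Need (A_new/A_old)^0.417 = 0.4, so A_new/A_old = 0.4^(1/0.417) = 0.4^2.398
ln(A_new/A_old) = ln 0.4 / 0.417 = -0.9163 / 0.417 = -2.1973
A_new/A_old = e^-2.1973 ≈ 0.1111

11%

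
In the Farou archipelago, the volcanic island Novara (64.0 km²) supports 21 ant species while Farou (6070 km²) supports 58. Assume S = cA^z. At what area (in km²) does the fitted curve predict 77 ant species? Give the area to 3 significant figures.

z = ln(58/21) / ln(6070/64) = 1.0159 / 4.5522 = 0.2232
c = 21 / 64^0.2232 = 21 / 2.53 = 8.301
A = (77/8.301)^(1/0.2232) ⇒ ln A = ln(9.276)/0.2232 = 9.9808
A = e^9.9808 ≈ 21608 km²

21600 km²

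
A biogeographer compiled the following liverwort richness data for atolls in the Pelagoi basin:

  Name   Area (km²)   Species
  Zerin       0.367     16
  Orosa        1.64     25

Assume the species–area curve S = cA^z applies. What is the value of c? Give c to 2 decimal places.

21.57

z = ln(S₂/S₁) / ln(A₂/A₁) = ln(25/16) / ln(1.64/0.367) = 0.4463 / 1.4971 = 0.2981
c = S₁ / A₁^z = 16 / 0.367^0.2981 = 16 / 0.7417 = 21.57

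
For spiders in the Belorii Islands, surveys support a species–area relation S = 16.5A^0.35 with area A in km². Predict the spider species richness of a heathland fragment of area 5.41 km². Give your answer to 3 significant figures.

S = 16.5 × 5.41^0.35 = 16.5 × 1.806 ≈ 29.79

29.8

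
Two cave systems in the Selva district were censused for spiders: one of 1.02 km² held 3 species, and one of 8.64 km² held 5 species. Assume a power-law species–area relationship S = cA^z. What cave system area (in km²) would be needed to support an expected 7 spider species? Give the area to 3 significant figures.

z = ln(5/3) / ln(8.64/1.02) = 0.5108 / 2.1366 = 0.2391
c = 3 / 1.02^0.2391 = 3 / 1.005 = 2.986
A = (7/2.986)^(1/0.2391) ⇒ ln A = ln(2.344)/0.2391 = 3.5637
A = e^3.5637 ≈ 35.3 km²

35.3 km²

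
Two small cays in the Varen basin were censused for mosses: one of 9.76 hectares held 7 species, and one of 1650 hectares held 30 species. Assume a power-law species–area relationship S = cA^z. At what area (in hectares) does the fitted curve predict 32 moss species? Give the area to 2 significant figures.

z = ln(30/7) / ln(1650/9.76) = 1.4553 / 5.1302 = 0.2837
c = 7 / 9.76^0.2837 = 7 / 1.908 = 3.668
A = (32/3.668)^(1/0.2837) ⇒ ln A = ln(8.724)/0.2837 = 7.6360
A = e^7.6360 ≈ 2072 hectares

2100 hectares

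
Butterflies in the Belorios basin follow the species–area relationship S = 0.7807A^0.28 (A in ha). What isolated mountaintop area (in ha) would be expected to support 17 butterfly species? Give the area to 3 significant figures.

17 = 0.7807 × A^0.28  ⇒  A^0.28 = 17/0.7807 = 21.78
ln A = ln(21.78) / 0.28 = 3.0808 / 0.28 = 11.0028
A = e^11.0028 ≈ 60041 ha

60000 ha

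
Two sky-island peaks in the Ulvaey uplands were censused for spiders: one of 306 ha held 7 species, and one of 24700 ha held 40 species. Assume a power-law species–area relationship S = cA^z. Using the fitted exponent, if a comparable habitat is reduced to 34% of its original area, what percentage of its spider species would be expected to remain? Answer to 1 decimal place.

z = ln(40/7) / ln(24700/306) = 1.7430 / 4.3910 = 0.3969
S_new/S_old = (A_new/A_old)^z = 0.34^0.3969 = exp(0.3969 × -1.0788) = 0.6517

65.2%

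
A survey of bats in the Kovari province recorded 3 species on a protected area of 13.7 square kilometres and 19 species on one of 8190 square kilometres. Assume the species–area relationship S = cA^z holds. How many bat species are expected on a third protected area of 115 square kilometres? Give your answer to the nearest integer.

z = ln(19/3) / ln(8190/13.7) = 1.8458 / 6.3933 = 0.2887
c = 3 / 13.7^0.2887 = 3 / 2.129 = 1.409
S₃ = 1.409 × 115^0.2887 = 1.409 × 3.935 ≈ 5.545

6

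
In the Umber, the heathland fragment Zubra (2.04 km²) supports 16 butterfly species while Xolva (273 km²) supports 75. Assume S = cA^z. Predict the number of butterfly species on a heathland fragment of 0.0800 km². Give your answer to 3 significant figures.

z = ln(75/16) / ln(273/2.04) = 1.5449 / 4.8965 = 0.3155
c = 16 / 2.04^0.3155 = 16 / 1.252 = 12.78
S₃ = 12.78 × 0.08^0.3155 = 12.78 × 0.4507 ≈ 5.759

5.76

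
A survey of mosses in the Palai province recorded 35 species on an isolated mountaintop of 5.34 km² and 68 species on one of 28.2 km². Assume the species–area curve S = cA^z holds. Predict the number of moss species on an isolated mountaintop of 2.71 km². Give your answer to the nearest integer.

27

z = ln(68/35) / ln(28.2/5.34) = 0.6642 / 1.6641 = 0.3991
c = 35 / 5.34^0.3991 = 35 / 1.952 = 17.93
S₃ = 17.93 × 2.71^0.3991 = 17.93 × 1.489 ≈ 26.7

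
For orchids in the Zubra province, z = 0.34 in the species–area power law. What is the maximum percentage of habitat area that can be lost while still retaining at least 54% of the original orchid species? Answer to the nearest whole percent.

84%

Need (A_new/A_old)^0.34 = 0.54, so A_new/A_old = 0.54^(1/0.34) = 0.54^2.941
ln(A_new/A_old) = ln 0.54 / 0.34 = -0.6162 / 0.34 = -1.8123
A_new/A_old = e^-1.8123 ≈ 0.1633
Fraction that can be lost = 1 − 0.1633 = 0.8367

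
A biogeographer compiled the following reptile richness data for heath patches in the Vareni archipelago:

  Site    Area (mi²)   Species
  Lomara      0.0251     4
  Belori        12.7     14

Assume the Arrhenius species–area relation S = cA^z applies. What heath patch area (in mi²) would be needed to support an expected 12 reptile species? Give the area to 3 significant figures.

5.90 mi²

z = ln(14/4) / ln(12.7/0.0251) = 1.2528 / 6.2265 = 0.2012
c = 4 / 0.0251^0.2012 = 4 / 0.4764 = 8.395
A = (12/8.395)^(1/0.2012) ⇒ ln A = ln(1.429)/0.2012 = 1.7754
A = e^1.7754 ≈ 5.903 mi²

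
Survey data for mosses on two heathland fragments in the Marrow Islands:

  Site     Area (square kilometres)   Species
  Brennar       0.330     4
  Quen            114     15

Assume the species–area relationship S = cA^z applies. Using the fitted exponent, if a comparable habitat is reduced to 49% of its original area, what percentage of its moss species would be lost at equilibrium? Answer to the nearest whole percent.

15%

z = ln(15/4) / ln(114/0.33) = 1.3218 / 5.8449 = 0.2261
S_new/S_old = (A_new/A_old)^z = 0.49^0.2261 = exp(0.2261 × -0.7133) = 0.851
Fraction lost = 1 − 0.851 = 0.149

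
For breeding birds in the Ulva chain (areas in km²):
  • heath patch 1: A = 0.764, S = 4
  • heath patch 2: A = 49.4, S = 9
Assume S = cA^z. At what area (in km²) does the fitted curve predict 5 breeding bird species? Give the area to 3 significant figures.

z = ln(9/4) / ln(49.4/0.764) = 0.8109 / 4.1691 = 0.1945
c = 4 / 0.764^0.1945 = 4 / 0.949 = 4.215
A = (5/4.215)^(1/0.1945) ⇒ ln A = ln(1.186)/0.1945 = 0.8780
A = e^0.8780 ≈ 2.406 km²

2.41 km²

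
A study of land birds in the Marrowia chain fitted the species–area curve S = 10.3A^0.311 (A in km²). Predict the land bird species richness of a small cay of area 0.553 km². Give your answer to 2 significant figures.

8.6

S = 10.3 × 0.553^0.311
ln S = ln 10.3 + 0.311 × ln 0.553 = 2.3321 + 0.311 × -0.5924 = 2.1479
S = e^2.1479 ≈ 8.567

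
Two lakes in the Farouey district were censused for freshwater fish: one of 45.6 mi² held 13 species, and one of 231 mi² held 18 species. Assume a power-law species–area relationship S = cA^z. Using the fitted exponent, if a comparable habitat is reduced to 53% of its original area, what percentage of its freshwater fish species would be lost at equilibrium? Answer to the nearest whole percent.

12%

z = ln(18/13) / ln(231/45.6) = 0.3254 / 1.6225 = 0.2006
S_new/S_old = (A_new/A_old)^z = 0.53^0.2006 = exp(0.2006 × -0.6349) = 0.8804
Fraction lost = 1 − 0.8804 = 0.1196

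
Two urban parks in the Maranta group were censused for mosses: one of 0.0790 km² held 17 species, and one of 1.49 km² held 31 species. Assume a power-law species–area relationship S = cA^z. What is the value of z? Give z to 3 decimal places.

Taking logs: ln S = ln c + z ln A, so z = (ln S₂ − ln S₁)/(ln A₂ − ln A₁).
z = ln(31/17) / ln(1.49/0.079) = ln(1.824) / ln(18.86) = 0.6008 / 2.9371 = 0.2045

0.205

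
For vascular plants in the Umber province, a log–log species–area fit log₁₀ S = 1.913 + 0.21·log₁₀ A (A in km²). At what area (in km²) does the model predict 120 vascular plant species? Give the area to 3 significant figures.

120 = 81.85 × A^0.21  ⇒  A^0.21 = 120/81.85 = 1.466
ln A = ln(1.466) / 0.21 = 0.3826 / 0.21 = 1.8221
A = e^1.8221 ≈ 6.185 km²

6.18 km²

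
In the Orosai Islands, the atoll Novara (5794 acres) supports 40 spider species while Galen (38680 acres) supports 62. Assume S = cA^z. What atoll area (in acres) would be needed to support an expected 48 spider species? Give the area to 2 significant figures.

13000 acres

z = ln(62/40) / ln(38680/5794) = 0.4383 / 1.8985 = 0.2308
c = 40 / 5794^0.2308 = 40 / 7.39 = 5.413
A = (48/5.413)^(1/0.2308) ⇒ ln A = ln(8.868)/0.2308 = 9.4544
A = e^9.4544 ≈ 12764 acres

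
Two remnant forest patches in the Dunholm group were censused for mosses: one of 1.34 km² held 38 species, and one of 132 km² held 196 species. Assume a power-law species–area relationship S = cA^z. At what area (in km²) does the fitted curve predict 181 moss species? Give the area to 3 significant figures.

z = ln(196/38) / ln(132/1.34) = 1.6405 / 4.5901 = 0.3574
c = 38 / 1.34^0.3574 = 38 / 1.11 = 34.23
A = (181/34.23)^(1/0.3574) ⇒ ln A = ln(5.288)/0.3574 = 4.6600
A = e^4.6600 ≈ 105.6 km²

106 km²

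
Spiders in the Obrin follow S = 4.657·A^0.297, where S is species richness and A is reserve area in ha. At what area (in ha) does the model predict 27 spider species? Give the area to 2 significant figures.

370 ha

27 = 4.657 × A^0.297  ⇒  A^0.297 = 27/4.657 = 5.798
ln A = ln(5.798) / 0.297 = 1.7575 / 0.297 = 5.9174
A = e^5.9174 ≈ 371.4 ha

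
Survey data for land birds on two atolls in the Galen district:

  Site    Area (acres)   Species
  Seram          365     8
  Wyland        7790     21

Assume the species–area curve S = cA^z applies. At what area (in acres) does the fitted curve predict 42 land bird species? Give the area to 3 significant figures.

z = ln(21/8) / ln(7790/365) = 0.9651 / 3.0607 = 0.3153
c = 8 / 365^0.3153 = 8 / 6.426 = 1.245
A = (42/1.245)^(1/0.3153) ⇒ ln A = ln(33.74)/0.3153 = 11.1589
A = e^11.1589 ≈ 70184 acres

70200 acres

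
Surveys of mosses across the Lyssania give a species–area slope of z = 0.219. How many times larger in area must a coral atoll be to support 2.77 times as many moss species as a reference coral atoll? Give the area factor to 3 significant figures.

105

(A₂/A₁)^0.219 = 2.77, so A₂/A₁ = 2.77^(1/0.219) = 2.77^4.566
ln(A₂/A₁) = ln 2.77 / 0.219 = 1.0188 / 0.219 = 4.6523
A₂/A₁ = e^4.6523 ≈ 104.8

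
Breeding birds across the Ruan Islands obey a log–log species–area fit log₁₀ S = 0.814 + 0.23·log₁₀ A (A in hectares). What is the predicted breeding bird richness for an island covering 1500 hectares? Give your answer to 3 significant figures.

S = 6.516 × 1500^0.23
ln S = ln 6.516 + 0.23 × ln 1500 = 1.8743 + 0.23 × 7.3132 = 3.5563
S = e^3.5563 ≈ 35.03

35.0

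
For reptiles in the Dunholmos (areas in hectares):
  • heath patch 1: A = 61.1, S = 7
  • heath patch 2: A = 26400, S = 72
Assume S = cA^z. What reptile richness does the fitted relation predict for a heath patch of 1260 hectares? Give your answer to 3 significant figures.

z = ln(72/7) / ln(26400/61.1) = 2.3308 / 6.0686 = 0.3841
c = 7 / 61.1^0.3841 = 7 / 4.852 = 1.443
S₃ = 1.443 × 1260^0.3841 = 1.443 × 15.52 ≈ 22.38

22.4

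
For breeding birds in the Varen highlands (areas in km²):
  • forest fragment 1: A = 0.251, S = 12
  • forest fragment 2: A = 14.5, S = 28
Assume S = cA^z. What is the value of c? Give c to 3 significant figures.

16.0

z = ln(S₂/S₁) / ln(A₂/A₁) = ln(28/12) / ln(14.5/0.251) = 0.8473 / 4.0565 = 0.2089
c = S₁ / A₁^z = 12 / 0.251^0.2089 = 12 / 0.7492 = 16.02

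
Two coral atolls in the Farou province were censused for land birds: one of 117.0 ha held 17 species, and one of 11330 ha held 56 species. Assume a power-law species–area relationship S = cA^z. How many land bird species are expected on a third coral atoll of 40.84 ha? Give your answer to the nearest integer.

z = ln(56/17) / ln(11330/117) = 1.1921 / 4.5730 = 0.2607
c = 17 / 117^0.2607 = 17 / 3.461 = 4.912
S₃ = 4.912 × 40.84^0.2607 = 4.912 × 2.63 ≈ 12.92

13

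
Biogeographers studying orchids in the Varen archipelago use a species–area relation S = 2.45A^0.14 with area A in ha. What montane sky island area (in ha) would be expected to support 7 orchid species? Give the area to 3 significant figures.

1810 ha

7 = 2.45 × A^0.14  ⇒  A^0.14 = 7/2.45 = 2.857
ln A = ln(2.857) / 0.14 = 1.0498 / 0.14 = 7.4987
A = e^7.4987 ≈ 1806 ha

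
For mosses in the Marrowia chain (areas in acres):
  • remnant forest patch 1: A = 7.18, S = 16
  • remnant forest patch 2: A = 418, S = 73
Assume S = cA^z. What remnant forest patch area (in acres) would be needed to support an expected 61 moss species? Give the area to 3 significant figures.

258 acres

z = ln(73/16) / ln(418/7.18) = 1.5179 / 4.0642 = 0.3735
c = 16 / 7.18^0.3735 = 16 / 2.088 = 7.663
A = (61/7.663)^(1/0.3735) ⇒ ln A = ln(7.961)/0.3735 = 5.5546
A = e^5.5546 ≈ 258.4 acres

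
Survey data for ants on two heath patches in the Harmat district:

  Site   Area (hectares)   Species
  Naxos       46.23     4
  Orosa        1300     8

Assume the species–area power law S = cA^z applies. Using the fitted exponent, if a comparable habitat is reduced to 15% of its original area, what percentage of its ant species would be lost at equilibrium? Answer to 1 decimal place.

32.6%

z = ln(8/4) / ln(1300/46.23) = 0.6931 / 3.3365 = 0.2077
S_new/S_old = (A_new/A_old)^z = 0.15^0.2077 = exp(0.2077 × -1.8971) = 0.6743
Fraction lost = 1 − 0.6743 = 0.3257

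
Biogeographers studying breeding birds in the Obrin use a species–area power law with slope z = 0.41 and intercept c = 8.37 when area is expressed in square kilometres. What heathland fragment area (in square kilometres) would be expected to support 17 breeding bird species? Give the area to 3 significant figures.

17 = 8.37 × A^0.41  ⇒  A^0.41 = 17/8.37 = 2.031
ln A = ln(2.031) / 0.41 = 0.7086 / 0.41 = 1.7282
A = e^1.7282 ≈ 5.63 square kilometres

5.63 square kilometres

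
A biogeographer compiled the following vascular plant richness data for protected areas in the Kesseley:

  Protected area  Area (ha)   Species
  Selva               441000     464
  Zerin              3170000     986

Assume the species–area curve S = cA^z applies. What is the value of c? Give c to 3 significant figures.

3.23

z = ln(S₂/S₁) / ln(A₂/A₁) = ln(986/464) / ln(3170000/441000) = 0.7538 / 1.9724 = 0.3822
c = S₁ / A₁^z = 464 / 441000^0.3822 = 464 / 143.6 = 3.232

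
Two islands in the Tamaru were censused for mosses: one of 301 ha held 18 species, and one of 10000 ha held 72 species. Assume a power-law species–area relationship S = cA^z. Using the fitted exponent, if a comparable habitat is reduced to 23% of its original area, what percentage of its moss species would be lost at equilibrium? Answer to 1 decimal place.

z = ln(72/18) / ln(10000/301) = 1.3863 / 3.5032 = 0.3957
S_new/S_old = (A_new/A_old)^z = 0.23^0.3957 = exp(0.3957 × -1.4697) = 0.559
Fraction lost = 1 − 0.559 = 0.441

44.1%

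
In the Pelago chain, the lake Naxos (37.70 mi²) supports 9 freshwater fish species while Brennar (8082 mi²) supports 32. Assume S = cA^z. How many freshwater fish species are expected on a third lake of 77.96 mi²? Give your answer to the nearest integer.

z = ln(32/9) / ln(8082/37.7) = 1.2685 / 5.3677 = 0.2363
c = 9 / 37.7^0.2363 = 9 / 2.358 = 3.817
S₃ = 3.817 × 77.96^0.2363 = 3.817 × 2.8 ≈ 10.69

11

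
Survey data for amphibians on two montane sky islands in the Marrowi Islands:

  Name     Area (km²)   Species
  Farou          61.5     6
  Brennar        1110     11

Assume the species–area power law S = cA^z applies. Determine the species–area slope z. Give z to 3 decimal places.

0.210

Taking logs: ln S = ln c + z ln A, so z = (ln S₂ − ln S₁)/(ln A₂ − ln A₁).
z = ln(11/6) / ln(1110/61.5) = ln(1.833) / ln(18.05) = 0.6061 / 2.8931 = 0.2095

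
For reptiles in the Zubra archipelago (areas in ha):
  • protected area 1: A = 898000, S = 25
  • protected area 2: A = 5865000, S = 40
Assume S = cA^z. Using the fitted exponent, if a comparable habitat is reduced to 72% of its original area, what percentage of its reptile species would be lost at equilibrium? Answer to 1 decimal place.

z = ln(40/25) / ln(5865000/898000) = 0.4700 / 1.8766 = 0.2505
S_new/S_old = (A_new/A_old)^z = 0.72^0.2505 = exp(0.2505 × -0.3285) = 0.921
Fraction lost = 1 − 0.921 = 0.07898

7.9%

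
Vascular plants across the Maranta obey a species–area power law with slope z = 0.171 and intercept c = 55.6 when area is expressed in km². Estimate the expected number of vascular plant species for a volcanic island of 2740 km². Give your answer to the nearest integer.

S = 55.6 × 2740^0.171
ln S = ln 55.6 + 0.171 × ln 2740 = 4.0182 + 0.171 × 7.9157 = 5.3718
S = e^5.3718 ≈ 215.2

215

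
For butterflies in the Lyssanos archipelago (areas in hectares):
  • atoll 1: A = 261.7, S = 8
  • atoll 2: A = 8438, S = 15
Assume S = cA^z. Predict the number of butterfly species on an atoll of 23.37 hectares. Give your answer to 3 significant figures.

5.17

z = ln(15/8) / ln(8438/261.7) = 0.6286 / 3.4733 = 0.1810
c = 8 / 261.7^0.1810 = 8 / 2.739 = 2.921
S₃ = 2.921 × 23.37^0.1810 = 2.921 × 1.769 ≈ 5.167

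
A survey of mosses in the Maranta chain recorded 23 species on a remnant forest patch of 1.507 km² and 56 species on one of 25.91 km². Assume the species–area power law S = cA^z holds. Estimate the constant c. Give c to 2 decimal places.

z = ln(S₂/S₁) / ln(A₂/A₁) = ln(56/23) / ln(25.91/1.507) = 0.8899 / 2.8445 = 0.3128
c = S₁ / A₁^z = 23 / 1.507^0.3128 = 23 / 1.137 = 20.23

20.23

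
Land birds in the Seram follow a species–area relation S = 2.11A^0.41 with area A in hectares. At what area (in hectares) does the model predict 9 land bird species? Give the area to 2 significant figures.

34 hectares

9 = 2.11 × A^0.41  ⇒  A^0.41 = 9/2.11 = 4.265
ln A = ln(4.265) / 0.41 = 1.4505 / 0.41 = 3.5379
A = e^3.5379 ≈ 34.39 hectares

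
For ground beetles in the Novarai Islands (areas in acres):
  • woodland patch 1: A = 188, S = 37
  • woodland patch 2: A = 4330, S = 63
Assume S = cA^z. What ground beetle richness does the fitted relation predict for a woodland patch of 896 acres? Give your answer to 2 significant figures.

48

z = ln(63/37) / ln(4330/188) = 0.5322 / 3.1369 = 0.1697
c = 37 / 188^0.1697 = 37 / 2.431 = 15.22
S₃ = 15.22 × 896^0.1697 = 15.22 × 3.169 ≈ 48.22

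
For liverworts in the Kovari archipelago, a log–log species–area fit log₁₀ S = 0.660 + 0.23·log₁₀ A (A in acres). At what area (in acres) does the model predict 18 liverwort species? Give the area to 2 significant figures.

18 = 4.571 × A^0.23  ⇒  A^0.23 = 18/4.571 = 3.938
ln A = ln(3.938) / 0.23 = 1.3707 / 0.23 = 5.9594
A = e^5.9594 ≈ 387.4 acres

390 acres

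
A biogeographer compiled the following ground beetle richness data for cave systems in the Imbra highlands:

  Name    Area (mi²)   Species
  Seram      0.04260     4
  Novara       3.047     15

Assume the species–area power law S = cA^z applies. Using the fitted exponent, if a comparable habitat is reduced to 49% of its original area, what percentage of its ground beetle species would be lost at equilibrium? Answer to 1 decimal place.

z = ln(15/4) / ln(3.047/0.0426) = 1.3218 / 4.2701 = 0.3095
S_new/S_old = (A_new/A_old)^z = 0.49^0.3095 = exp(0.3095 × -0.7133) = 0.8019
Fraction lost = 1 − 0.8019 = 0.1981

19.8%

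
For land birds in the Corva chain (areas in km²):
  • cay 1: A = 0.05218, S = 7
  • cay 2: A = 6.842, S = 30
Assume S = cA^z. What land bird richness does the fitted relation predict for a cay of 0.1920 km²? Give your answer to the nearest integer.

z = ln(30/7) / ln(6.842/0.05218) = 1.4553 / 4.8761 = 0.2985
c = 7 / 0.05218^0.2985 = 7 / 0.4142 = 16.9
S₃ = 16.9 × 0.192^0.2985 = 16.9 × 0.6111 ≈ 10.33

10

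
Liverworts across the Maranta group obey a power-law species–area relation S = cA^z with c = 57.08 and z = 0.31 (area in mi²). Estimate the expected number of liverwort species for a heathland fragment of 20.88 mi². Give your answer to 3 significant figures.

146

S = 57.08 × 20.88^0.31
ln S = ln 57.08 + 0.31 × ln 20.88 = 4.0445 + 0.31 × 3.0388 = 4.9865
S = e^4.9865 ≈ 146.4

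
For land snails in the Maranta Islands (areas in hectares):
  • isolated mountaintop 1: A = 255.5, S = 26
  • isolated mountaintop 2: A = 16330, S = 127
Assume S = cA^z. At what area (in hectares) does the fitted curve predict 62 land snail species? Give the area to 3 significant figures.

2490 hectares

z = ln(127/26) / ln(16330/255.5) = 1.5861 / 4.1575 = 0.3815
c = 26 / 255.5^0.3815 = 26 / 8.287 = 3.137
A = (62/3.137)^(1/0.3815) ⇒ ln A = ln(19.76)/0.3815 = 7.8212
A = e^7.8212 ≈ 2493 hectares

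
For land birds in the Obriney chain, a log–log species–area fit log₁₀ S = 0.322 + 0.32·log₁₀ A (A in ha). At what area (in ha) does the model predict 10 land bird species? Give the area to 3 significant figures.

10 = 2.099 × A^0.32  ⇒  A^0.32 = 10/2.099 = 4.764
ln A = ln(4.764) / 0.32 = 1.5612 / 0.32 = 4.8786
A = e^4.8786 ≈ 131.4 ha

131 ha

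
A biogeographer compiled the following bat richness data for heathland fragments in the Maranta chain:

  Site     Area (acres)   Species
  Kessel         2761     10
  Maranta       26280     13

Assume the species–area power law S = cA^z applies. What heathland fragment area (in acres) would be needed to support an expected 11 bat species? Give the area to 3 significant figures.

z = ln(13/10) / ln(26280/2761) = 0.2624 / 2.2532 = 0.1164
c = 10 / 2761^0.1164 = 10 / 2.516 = 3.975
A = (11/3.975)^(1/0.1164) ⇒ ln A = ln(2.767)/0.1164 = 8.7419
A = e^8.7419 ≈ 6260 acres

6260 acres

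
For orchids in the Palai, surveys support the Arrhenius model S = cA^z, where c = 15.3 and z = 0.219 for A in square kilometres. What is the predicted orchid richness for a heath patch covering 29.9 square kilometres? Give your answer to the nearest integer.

S = 15.3 × 29.9^0.219
ln S = ln 15.3 + 0.219 × ln 29.9 = 2.7279 + 0.219 × 3.3979 = 3.4720
S = e^3.4720 ≈ 32.2

32 species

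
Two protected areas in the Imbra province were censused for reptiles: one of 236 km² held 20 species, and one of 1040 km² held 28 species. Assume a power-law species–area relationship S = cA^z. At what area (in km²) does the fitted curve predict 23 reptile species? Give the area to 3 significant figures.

437 km²

z = ln(28/20) / ln(1040/236) = 0.3365 / 1.4831 = 0.2269
c = 20 / 236^0.2269 = 20 / 3.454 = 5.79
A = (23/5.79)^(1/0.2269) ⇒ ln A = ln(3.972)/0.2269 = 6.0799
A = e^6.0799 ≈ 437 km²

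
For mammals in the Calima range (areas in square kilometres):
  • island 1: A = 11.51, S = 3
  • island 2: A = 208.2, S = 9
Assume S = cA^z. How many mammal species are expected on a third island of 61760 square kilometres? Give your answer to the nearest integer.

z = ln(9/3) / ln(208.2/11.51) = 1.0986 / 2.8953 = 0.3794
c = 3 / 11.51^0.3794 = 3 / 2.527 = 1.187
S₃ = 1.187 × 61760^0.3794 = 1.187 × 65.74 ≈ 78.04

78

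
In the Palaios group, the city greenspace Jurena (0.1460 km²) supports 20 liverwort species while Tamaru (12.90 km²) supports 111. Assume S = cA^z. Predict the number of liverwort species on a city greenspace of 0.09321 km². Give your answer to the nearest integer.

17

z = ln(111/20) / ln(12.9/0.146) = 1.7138 / 4.4814 = 0.3824
c = 20 / 0.146^0.3824 = 20 / 0.4791 = 41.74
S₃ = 41.74 × 0.09321^0.3824 = 41.74 × 0.4035 ≈ 16.85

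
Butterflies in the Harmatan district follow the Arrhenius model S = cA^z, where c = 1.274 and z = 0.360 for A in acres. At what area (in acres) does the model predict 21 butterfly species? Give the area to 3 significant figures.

2400 acres

21 = 1.274 × A^0.36  ⇒  A^0.36 = 21/1.274 = 16.48
ln A = ln(16.48) / 0.36 = 2.8024 / 0.36 = 7.7843
A = e^7.7843 ≈ 2403 acres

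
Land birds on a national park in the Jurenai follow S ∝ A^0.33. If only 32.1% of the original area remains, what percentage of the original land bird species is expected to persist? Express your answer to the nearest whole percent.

S_new/S_old = (A_new/A_old)^z = 0.321^0.33
= exp(0.33 × ln 0.321) = exp(0.33 × -1.1363) = exp(-0.3750) ≈ 0.6873

69%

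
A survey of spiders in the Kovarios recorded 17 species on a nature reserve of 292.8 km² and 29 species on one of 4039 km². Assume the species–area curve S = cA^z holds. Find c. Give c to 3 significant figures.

z = ln(S₂/S₁) / ln(A₂/A₁) = ln(29/17) / ln(4039/292.8) = 0.5341 / 2.6243 = 0.2035
c = S₁ / A₁^z = 17 / 292.8^0.2035 = 17 / 3.177 = 5.351

5.35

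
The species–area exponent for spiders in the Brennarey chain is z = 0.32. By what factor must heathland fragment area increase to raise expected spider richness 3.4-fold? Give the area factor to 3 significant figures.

45.8

(A₂/A₁)^0.32 = 3.4, so A₂/A₁ = 3.4^(1/0.32) = 3.4^3.125
ln(A₂/A₁) = ln 3.4 / 0.32 = 1.2238 / 0.32 = 3.8243
A₂/A₁ = e^3.8243 ≈ 45.8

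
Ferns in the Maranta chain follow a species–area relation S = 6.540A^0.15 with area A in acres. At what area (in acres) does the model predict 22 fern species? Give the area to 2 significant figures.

22 = 6.54 × A^0.15  ⇒  A^0.15 = 22/6.54 = 3.364
ln A = ln(3.364) / 0.15 = 1.2131 / 0.15 = 8.0874
A = e^8.0874 ≈ 3253 acres

3300 acres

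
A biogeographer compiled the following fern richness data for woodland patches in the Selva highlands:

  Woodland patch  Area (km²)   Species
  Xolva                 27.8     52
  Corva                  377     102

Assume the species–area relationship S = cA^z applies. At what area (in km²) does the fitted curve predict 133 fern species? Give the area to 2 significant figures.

z = ln(102/52) / ln(377/27.8) = 0.6737 / 2.6072 = 0.2584
c = 52 / 27.8^0.2584 = 52 / 2.361 = 22.02
A = (133/22.02)^(1/0.2584) ⇒ ln A = ln(6.04)/0.2584 = 6.9592
A = e^6.9592 ≈ 1053 km²

1100 km²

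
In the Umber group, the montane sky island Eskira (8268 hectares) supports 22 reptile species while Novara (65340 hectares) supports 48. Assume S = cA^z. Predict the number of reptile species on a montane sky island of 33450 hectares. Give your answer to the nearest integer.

z = ln(48/22) / ln(65340/8268) = 0.7802 / 2.0672 = 0.3774
c = 22 / 8268^0.3774 = 22 / 30.09 = 0.7312
S₃ = 0.7312 × 33450^0.3774 = 0.7312 × 50.99 ≈ 37.28

37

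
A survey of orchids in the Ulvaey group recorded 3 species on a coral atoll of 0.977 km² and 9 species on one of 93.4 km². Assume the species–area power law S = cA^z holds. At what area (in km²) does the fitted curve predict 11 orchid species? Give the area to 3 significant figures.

215 km²

z = ln(9/3) / ln(93.4/0.977) = 1.0986 / 4.5602 = 0.2409
c = 3 / 0.977^0.2409 = 3 / 0.9944 = 3.017
A = (11/3.017)^(1/0.2409) ⇒ ln A = ln(3.646)/0.2409 = 5.3698
A = e^5.3698 ≈ 214.8 km²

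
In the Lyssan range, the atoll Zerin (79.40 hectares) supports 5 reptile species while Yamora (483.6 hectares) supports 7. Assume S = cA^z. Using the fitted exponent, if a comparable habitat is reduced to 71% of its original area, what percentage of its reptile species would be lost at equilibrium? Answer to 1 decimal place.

z = ln(7/5) / ln(483.6/79.4) = 0.3365 / 1.8068 = 0.1862
S_new/S_old = (A_new/A_old)^z = 0.71^0.1862 = exp(0.1862 × -0.3425) = 0.9382
Fraction lost = 1 − 0.9382 = 0.06179

6.2%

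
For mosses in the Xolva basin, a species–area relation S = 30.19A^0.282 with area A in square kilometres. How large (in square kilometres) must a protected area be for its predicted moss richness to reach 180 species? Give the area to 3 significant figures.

562 square kilometres

180 = 30.19 × A^0.282  ⇒  A^0.282 = 180/30.19 = 5.962
ln A = ln(5.962) / 0.282 = 1.7854 / 0.282 = 6.3314
A = e^6.3314 ≈ 561.9 square kilometres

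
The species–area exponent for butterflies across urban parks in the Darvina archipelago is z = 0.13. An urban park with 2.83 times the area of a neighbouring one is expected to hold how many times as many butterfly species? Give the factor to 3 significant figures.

S₂/S₁ = (A₂/A₁)^z = 2.83^0.13
ln(S₂/S₁) = 0.13 × ln 2.83 = 0.13 × 1.0403 = 0.1352
S₂/S₁ = e^0.1352 ≈ 1.145

1.14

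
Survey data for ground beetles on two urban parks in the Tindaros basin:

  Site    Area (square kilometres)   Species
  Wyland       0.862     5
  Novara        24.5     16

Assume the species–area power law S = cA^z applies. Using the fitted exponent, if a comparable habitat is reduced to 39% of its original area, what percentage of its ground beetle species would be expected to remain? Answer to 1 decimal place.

72.1%

z = ln(16/5) / ln(24.5/0.862) = 1.1632 / 3.3472 = 0.3475
S_new/S_old = (A_new/A_old)^z = 0.39^0.3475 = exp(0.3475 × -0.9416) = 0.7209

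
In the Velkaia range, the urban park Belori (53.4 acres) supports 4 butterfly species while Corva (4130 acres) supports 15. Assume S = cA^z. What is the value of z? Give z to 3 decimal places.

Taking logs: ln S = ln c + z ln A, so z = (ln S₂ − ln S₁)/(ln A₂ − ln A₁).
z = ln(15/4) / ln(4130/53.4) = ln(3.75) / ln(77.34) = 1.3218 / 4.3482 = 0.3040

0.304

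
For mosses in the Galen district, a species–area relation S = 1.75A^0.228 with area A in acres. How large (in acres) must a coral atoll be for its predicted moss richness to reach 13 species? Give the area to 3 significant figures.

13 = 1.75 × A^0.228  ⇒  A^0.228 = 13/1.75 = 7.429
ln A = ln(7.429) / 0.228 = 2.0053 / 0.228 = 8.7953
A = e^8.7953 ≈ 6603 acres

6600 acres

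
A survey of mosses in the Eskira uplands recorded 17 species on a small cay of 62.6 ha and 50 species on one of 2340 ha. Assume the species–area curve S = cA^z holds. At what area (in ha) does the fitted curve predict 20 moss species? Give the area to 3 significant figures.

z = ln(50/17) / ln(2340/62.6) = 1.0788 / 3.6211 = 0.2979
c = 17 / 62.6^0.2979 = 17 / 3.43 = 4.957
A = (20/4.957)^(1/0.2979) ⇒ ln A = ln(4.035)/0.2979 = 4.6823
A = e^4.6823 ≈ 108 ha

108 ha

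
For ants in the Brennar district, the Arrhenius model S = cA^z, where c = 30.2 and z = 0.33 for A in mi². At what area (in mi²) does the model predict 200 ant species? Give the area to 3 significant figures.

200 = 30.2 × A^0.33  ⇒  A^0.33 = 200/30.2 = 6.623
ln A = ln(6.623) / 0.33 = 1.8905 / 0.33 = 5.7287
A = e^5.7287 ≈ 307.6 mi²

308 mi²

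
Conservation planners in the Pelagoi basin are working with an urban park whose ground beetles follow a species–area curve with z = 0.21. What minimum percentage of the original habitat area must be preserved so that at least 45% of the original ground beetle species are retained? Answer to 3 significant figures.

2.23%

Need (A_new/A_old)^0.21 = 0.45, so A_new/A_old = 0.45^(1/0.21) = 0.45^4.762
ln(A_new/A_old) = ln 0.45 / 0.21 = -0.7985 / 0.21 = -3.8024
A_new/A_old = e^-3.8024 ≈ 0.02232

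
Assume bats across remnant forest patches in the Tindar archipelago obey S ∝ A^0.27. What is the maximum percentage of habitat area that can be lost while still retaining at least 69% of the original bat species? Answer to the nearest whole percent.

Need (A_new/A_old)^0.27 = 0.69, so A_new/A_old = 0.69^(1/0.27) = 0.69^3.704
ln(A_new/A_old) = ln 0.69 / 0.27 = -0.3711 / 0.27 = -1.3743
A_new/A_old = e^-1.3743 ≈ 0.253
Fraction that can be lost = 1 − 0.253 = 0.747

75%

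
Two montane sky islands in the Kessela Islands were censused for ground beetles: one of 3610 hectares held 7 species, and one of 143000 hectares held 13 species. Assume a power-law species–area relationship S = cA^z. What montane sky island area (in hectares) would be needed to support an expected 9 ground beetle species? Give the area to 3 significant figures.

16100 hectares

z = ln(13/7) / ln(143000/3610) = 0.6190 / 3.6791 = 0.1683
c = 7 / 3610^0.1683 = 7 / 3.968 = 1.764
A = (9/1.764)^(1/0.1683) ⇒ ln A = ln(5.102)/0.1683 = 9.6851
A = e^9.6851 ≈ 16076 hectares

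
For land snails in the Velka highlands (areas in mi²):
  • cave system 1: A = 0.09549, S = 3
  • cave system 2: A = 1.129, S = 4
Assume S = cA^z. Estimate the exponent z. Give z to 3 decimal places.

0.116

Taking logs: ln S = ln c + z ln A, so z = (ln S₂ − ln S₁)/(ln A₂ − ln A₁).
z = ln(4/3) / ln(1.129/0.09549) = ln(1.333) / ln(11.82) = 0.2877 / 2.4701 = 0.1165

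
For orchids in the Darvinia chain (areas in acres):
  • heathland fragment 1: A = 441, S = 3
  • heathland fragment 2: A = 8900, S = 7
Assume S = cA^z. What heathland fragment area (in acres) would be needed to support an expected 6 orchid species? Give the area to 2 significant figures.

5200 acres

z = ln(7/3) / ln(8900/441) = 0.8473 / 3.0048 = 0.2820
c = 3 / 441^0.2820 = 3 / 5.568 = 0.5388
A = (6/0.5388)^(1/0.2820) ⇒ ln A = ln(11.14)/0.2820 = 8.5471
A = e^8.5471 ≈ 5152 acres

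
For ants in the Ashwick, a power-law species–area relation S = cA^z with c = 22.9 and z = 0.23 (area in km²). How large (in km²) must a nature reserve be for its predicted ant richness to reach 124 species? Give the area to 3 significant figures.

1550 km²

124 = 22.9 × A^0.23  ⇒  A^0.23 = 124/22.9 = 5.415
ln A = ln(5.415) / 0.23 = 1.6891 / 0.23 = 7.3441
A = e^7.3441 ≈ 1547 km²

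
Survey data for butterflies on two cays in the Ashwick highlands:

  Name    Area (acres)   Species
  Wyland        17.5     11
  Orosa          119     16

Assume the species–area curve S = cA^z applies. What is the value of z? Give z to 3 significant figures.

0.195

Taking logs: ln S = ln c + z ln A, so z = (ln S₂ − ln S₁)/(ln A₂ − ln A₁).
z = ln(16/11) / ln(119/17.5) = ln(1.455) / ln(6.8) = 0.3747 / 1.9169 = 0.1955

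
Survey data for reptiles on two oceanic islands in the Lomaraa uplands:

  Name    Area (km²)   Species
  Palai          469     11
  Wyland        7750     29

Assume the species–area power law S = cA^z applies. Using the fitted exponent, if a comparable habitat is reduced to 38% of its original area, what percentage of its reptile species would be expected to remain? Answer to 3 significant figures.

z = ln(29/11) / ln(7750/469) = 0.9694 / 2.8048 = 0.3456
S_new/S_old = (A_new/A_old)^z = 0.38^0.3456 = exp(0.3456 × -0.9676) = 0.7158

71.6%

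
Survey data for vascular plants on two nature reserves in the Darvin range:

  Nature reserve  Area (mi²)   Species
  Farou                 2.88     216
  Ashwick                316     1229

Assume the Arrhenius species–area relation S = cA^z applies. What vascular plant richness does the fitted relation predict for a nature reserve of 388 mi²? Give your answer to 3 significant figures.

z = ln(1229/216) / ln(316/2.88) = 1.7387 / 4.6980 = 0.3701
c = 216 / 2.88^0.3701 = 216 / 1.479 = 146
S₃ = 146 × 388^0.3701 = 146 × 9.08 ≈ 1326

1330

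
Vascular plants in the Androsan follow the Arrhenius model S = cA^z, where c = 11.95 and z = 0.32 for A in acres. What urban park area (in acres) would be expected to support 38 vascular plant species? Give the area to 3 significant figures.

38 = 11.95 × A^0.32  ⇒  A^0.32 = 38/11.95 = 3.18
ln A = ln(3.18) / 0.32 = 1.1569 / 0.32 = 3.6152
A = e^3.6152 ≈ 37.16 acres

37.2 acres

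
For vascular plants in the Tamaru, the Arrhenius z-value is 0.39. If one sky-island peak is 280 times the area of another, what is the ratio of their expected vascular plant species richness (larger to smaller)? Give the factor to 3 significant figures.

9.00

S₂/S₁ = (A₂/A₁)^z = 280^0.39
ln(S₂/S₁) = 0.39 × ln 280 = 0.39 × 5.6348 = 2.1976
S₂/S₁ = e^2.1976 ≈ 9.003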